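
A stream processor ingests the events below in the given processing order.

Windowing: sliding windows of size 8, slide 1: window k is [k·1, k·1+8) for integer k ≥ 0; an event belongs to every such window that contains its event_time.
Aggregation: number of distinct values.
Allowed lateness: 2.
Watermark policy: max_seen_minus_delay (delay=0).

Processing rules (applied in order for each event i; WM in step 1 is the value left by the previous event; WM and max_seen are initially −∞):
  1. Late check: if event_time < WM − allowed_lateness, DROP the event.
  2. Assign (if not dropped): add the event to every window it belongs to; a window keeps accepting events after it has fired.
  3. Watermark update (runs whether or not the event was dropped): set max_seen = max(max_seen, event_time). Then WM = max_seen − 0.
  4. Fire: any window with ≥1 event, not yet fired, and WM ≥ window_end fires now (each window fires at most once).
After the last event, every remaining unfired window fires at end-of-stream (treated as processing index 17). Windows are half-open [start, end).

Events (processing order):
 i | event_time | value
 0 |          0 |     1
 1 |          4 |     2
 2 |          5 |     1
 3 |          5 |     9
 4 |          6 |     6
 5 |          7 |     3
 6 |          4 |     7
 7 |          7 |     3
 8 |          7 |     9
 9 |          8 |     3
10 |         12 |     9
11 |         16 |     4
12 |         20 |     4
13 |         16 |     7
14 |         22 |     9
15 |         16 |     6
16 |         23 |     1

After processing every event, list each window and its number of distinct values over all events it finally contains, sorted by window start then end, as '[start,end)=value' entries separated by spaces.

i=0 t=0 v=1: → [0,8); WM=0
i=1 t=4 v=2: → [4,12),[3,11),[2,10),[1,9),[0,8); WM=4
i=2 t=5 v=1: → [5,13),[4,12),[3,11),[2,10),[1,9),[0,8); WM=5
i=3 t=5 v=9: → [5,13),[4,12),[3,11),[2,10),[1,9),[0,8); WM=5
i=4 t=6 v=6: → [6,14),[5,13),[4,12),[3,11),[2,10),[1,9),[0,8); WM=6
i=5 t=7 v=3: → [7,15),[6,14),[5,13),[4,12),[3,11),[2,10),[1,9),[0,8); WM=7
i=6 t=4 v=7: DROP (t<7-2); WM=7
i=7 t=7 v=3: → [7,15),[6,14),[5,13),[4,12),[3,11),[2,10),[1,9),[0,8); WM=7
i=8 t=7 v=9: → [7,15),[6,14),[5,13),[4,12),[3,11),[2,10),[1,9),[0,8); WM=7
i=9 t=8 v=3: → [8,16),[7,15),[6,14),[5,13),[4,12),[3,11),[2,10),[1,9); WM=8; [0,8) fires=5
i=10 t=12 v=9: → [12,20),[11,19),[10,18),[9,17),[8,16),[7,15),[6,14),[5,13); WM=12; [1,9) fires=5 [2,10) fires=5 [3,11) fires=5 [4,12) fires=5
i=11 t=16 v=4: → [16,24),[15,23),[14,22),[13,21),[12,20),[11,19),[10,18),[9,17); WM=16; [5,13) fires=4 [6,14) fires=3 [7,15) fires=2 [8,16) fires=2
i=12 t=20 v=4: → [20,28),[19,27),[18,26),[17,25),[16,24),[15,23),[14,22),[13,21); WM=20; [9,17) fires=2 [10,18) fires=2 [11,19) fires=2 [12,20) fires=2
i=13 t=16 v=7: DROP (t<20-2); WM=20
i=14 t=22 v=9: → [22,30),[21,29),[20,28),[19,27),[18,26),[17,25),[16,24),[15,23); WM=22; [13,21) fires=1 [14,22) fires=1
i=15 t=16 v=6: DROP (t<22-2); WM=22
i=16 t=23 v=1: → [23,31),[22,30),[21,29),[20,28),[19,27),[18,26),[17,25),[16,24); WM=23; [15,23) fires=2

[0,8)=5 [1,9)=5 [2,10)=5 [3,11)=5 [4,12)=5 [5,13)=4 [6,14)=3 [7,15)=2 [8,16)=2 [9,17)=2 [10,18)=2 [11,19)=2 [12,20)=2 [13,21)=1 [14,22)=1 [15,23)=2 [16,24)=3 [17,25)=3 [18,26)=3 [19,27)=3 [20,28)=3 [21,29)=2 [22,30)=2 [23,31)=1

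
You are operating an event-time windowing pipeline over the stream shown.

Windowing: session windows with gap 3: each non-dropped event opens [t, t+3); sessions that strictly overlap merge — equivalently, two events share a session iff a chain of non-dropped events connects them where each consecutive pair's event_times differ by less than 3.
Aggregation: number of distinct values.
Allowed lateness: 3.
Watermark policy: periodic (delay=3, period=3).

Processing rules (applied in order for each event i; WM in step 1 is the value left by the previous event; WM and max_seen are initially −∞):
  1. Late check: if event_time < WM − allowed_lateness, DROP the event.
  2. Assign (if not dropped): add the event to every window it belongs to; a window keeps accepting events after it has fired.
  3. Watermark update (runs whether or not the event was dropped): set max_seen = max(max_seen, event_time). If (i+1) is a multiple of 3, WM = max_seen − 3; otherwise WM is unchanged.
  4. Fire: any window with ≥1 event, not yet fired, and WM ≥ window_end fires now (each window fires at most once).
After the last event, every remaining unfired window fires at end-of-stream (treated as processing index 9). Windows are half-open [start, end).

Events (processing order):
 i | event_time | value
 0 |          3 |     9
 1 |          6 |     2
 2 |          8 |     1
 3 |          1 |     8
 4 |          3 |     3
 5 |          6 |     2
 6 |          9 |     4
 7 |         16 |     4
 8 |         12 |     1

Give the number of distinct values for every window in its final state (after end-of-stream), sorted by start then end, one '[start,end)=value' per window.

[3,6)=2 [6,12)=3 [12,15)=1 [16,19)=1

i=0 t=3 v=9: → [3,6); WM=−∞
i=1 t=6 v=2: → [6,9); WM=−∞
i=2 t=8 v=1: → [6,11); WM=5
i=3 t=1 v=8: DROP (t<5-3); WM=5
i=4 t=3 v=3: → [3,6); WM=5
i=5 t=6 v=2: → [6,11); WM=5
i=6 t=9 v=4: → [6,12); WM=5
i=7 t=16 v=4: → [16,19); WM=5
i=8 t=12 v=1: → [12,15); WM=13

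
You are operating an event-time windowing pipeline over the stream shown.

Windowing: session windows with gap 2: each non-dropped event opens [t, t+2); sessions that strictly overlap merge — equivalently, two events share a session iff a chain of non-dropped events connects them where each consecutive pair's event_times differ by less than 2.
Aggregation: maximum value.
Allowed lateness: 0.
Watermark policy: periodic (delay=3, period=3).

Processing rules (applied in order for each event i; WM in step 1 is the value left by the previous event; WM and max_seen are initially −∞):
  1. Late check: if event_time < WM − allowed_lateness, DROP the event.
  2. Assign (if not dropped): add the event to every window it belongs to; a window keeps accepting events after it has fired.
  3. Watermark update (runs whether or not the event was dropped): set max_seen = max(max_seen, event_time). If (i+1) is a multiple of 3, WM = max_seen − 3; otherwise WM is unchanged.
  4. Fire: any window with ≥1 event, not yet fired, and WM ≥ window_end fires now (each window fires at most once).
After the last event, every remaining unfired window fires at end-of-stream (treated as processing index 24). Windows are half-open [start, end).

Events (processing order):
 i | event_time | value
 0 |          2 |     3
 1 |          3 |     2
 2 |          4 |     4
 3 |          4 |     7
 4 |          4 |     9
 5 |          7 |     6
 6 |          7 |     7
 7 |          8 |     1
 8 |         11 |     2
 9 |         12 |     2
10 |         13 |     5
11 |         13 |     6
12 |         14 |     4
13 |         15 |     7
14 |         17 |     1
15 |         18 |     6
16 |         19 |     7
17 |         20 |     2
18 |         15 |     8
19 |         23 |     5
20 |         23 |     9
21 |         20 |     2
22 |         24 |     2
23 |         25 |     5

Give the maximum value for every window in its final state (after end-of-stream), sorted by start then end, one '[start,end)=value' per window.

[2,6)=9 [7,10)=7 [11,17)=7 [17,22)=7 [23,27)=9

i=0 t=2 v=3: → [2,4); WM=−∞
i=1 t=3 v=2: → [2,5); WM=−∞
i=2 t=4 v=4: → [2,6); WM=1
i=3 t=4 v=7: → [2,6); WM=1
i=4 t=4 v=9: → [2,6); WM=1
i=5 t=7 v=6: → [7,9); WM=4
i=6 t=7 v=7: → [7,9); WM=4
i=7 t=8 v=1: → [7,10); WM=4
i=8 t=11 v=2: → [11,13); WM=8
i=9 t=12 v=2: → [11,14); WM=8
i=10 t=13 v=5: → [11,15); WM=8
i=11 t=13 v=6: → [11,15); WM=10
i=12 t=14 v=4: → [11,16); WM=10
i=13 t=15 v=7: → [11,17); WM=10
i=14 t=17 v=1: → [17,19); WM=14
i=15 t=18 v=6: → [17,20); WM=14
i=16 t=19 v=7: → [17,21); WM=14
i=17 t=20 v=2: → [17,22); WM=17
i=18 t=15 v=8: DROP (t<17-0); WM=17
i=19 t=23 v=5: → [23,25); WM=17
i=20 t=23 v=9: → [23,25); WM=20
i=21 t=20 v=2: → [17,22); WM=20
i=22 t=24 v=2: → [23,26); WM=20
i=23 t=25 v=5: → [23,27); WM=22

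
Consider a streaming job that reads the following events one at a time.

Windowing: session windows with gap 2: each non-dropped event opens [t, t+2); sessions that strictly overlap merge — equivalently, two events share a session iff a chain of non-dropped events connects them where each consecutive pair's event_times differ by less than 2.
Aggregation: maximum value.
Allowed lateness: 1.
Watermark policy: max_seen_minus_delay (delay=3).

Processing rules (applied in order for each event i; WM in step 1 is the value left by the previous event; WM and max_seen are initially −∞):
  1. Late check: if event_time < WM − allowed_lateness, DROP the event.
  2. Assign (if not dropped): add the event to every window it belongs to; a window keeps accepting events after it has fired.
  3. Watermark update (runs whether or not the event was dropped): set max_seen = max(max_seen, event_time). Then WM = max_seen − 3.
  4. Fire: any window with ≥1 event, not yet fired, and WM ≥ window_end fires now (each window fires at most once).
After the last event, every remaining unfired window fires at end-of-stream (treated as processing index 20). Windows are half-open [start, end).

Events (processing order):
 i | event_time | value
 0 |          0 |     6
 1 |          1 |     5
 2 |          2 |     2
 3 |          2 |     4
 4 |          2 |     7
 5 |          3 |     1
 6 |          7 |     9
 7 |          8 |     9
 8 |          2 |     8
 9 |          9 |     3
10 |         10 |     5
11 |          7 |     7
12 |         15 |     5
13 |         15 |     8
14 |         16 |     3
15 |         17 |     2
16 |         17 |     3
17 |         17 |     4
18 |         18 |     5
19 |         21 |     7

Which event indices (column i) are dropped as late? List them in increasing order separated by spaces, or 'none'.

i=0 t=0 v=6: → [0,2); WM=-3
i=1 t=1 v=5: → [0,3); WM=-2
i=2 t=2 v=2: → [0,4); WM=-1
i=3 t=2 v=4: → [0,4); WM=-1
i=4 t=2 v=7: → [0,4); WM=-1
i=5 t=3 v=1: → [0,5); WM=0
i=6 t=7 v=9: → [7,9); WM=4
i=7 t=8 v=9: → [7,10); WM=5
i=8 t=2 v=8: DROP (t<5-1); WM=5
i=9 t=9 v=3: → [7,11); WM=6
i=10 t=10 v=5: → [7,12); WM=7
i=11 t=7 v=7: → [7,12); WM=7
i=12 t=15 v=5: → [15,17); WM=12
i=13 t=15 v=8: → [15,17); WM=12
i=14 t=16 v=3: → [15,18); WM=13
i=15 t=17 v=2: → [15,19); WM=14
i=16 t=17 v=3: → [15,19); WM=14
i=17 t=17 v=4: → [15,19); WM=14
i=18 t=18 v=5: → [15,20); WM=15
i=19 t=21 v=7: → [21,23); WM=18

8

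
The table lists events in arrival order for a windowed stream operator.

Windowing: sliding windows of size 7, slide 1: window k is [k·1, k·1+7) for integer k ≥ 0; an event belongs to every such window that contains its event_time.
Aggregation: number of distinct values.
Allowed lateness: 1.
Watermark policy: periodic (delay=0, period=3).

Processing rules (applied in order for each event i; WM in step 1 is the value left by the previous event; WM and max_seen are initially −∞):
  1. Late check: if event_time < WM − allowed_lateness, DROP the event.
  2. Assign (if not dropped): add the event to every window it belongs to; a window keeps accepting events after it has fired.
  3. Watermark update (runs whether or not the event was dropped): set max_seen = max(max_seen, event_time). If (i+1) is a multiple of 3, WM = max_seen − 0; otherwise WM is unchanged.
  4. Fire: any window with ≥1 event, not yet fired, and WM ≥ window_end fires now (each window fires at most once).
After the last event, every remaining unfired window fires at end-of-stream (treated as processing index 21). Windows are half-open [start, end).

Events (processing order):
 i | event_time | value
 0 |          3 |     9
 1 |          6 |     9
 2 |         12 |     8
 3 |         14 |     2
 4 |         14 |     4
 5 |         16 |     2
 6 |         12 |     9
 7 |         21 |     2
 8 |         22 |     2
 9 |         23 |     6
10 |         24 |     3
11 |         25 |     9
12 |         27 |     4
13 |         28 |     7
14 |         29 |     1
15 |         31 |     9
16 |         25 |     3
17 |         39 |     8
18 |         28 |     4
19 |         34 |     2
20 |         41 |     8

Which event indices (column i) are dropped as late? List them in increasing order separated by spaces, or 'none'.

6 16 18 19

i=0 t=3 v=9: → [3,10),[2,9),[1,8),[0,7); WM=−∞
i=1 t=6 v=9: → [6,13),[5,12),[4,11),[3,10),[2,9),[1,8),[0,7); WM=−∞
i=2 t=12 v=8: → [12,19),[11,18),[10,17),[9,16),[8,15),[7,14),[6,13); WM=12; [0,7) fires=1 [1,8) fires=1 [2,9) fires=1 [3,10) fires=1 [4,11) fires=1 [5,12) fires=1
i=3 t=14 v=2: → [14,21),[13,20),[12,19),[11,18),[10,17),[9,16),[8,15); WM=12
i=4 t=14 v=4: → [14,21),[13,20),[12,19),[11,18),[10,17),[9,16),[8,15); WM=12
i=5 t=16 v=2: → [16,23),[15,22),[14,21),[13,20),[12,19),[11,18),[10,17); WM=16; [6,13) fires=2 [7,14) fires=1 [8,15) fires=3 [9,16) fires=3
i=6 t=12 v=9: DROP (t<16-1); WM=16
i=7 t=21 v=2: → [21,28),[20,27),[19,26),[18,25),[17,24),[16,23),[15,22); WM=16
i=8 t=22 v=2: → [22,29),[21,28),[20,27),[19,26),[18,25),[17,24),[16,23); WM=22; [10,17) fires=3 [11,18) fires=3 [12,19) fires=3 [13,20) fires=2 [14,21) fires=2 [15,22) fires=1
i=9 t=23 v=6: → [23,30),[22,29),[21,28),[20,27),[19,26),[18,25),[17,24); WM=22
i=10 t=24 v=3: → [24,31),[23,30),[22,29),[21,28),[20,27),[19,26),[18,25); WM=22
i=11 t=25 v=9: → [25,32),[24,31),[23,30),[22,29),[21,28),[20,27),[19,26); WM=25; [16,23) fires=1 [17,24) fires=2 [18,25) fires=3
i=12 t=27 v=4: → [27,34),[26,33),[25,32),[24,31),[23,30),[22,29),[21,28); WM=25
i=13 t=28 v=7: → [28,35),[27,34),[26,33),[25,32),[24,31),[23,30),[22,29); WM=25
i=14 t=29 v=1: → [29,36),[28,35),[27,34),[26,33),[25,32),[24,31),[23,30); WM=29; [19,26) fires=4 [20,27) fires=4 [21,28) fires=5 [22,29) fires=6
i=15 t=31 v=9: → [31,38),[30,37),[29,36),[28,35),[27,34),[26,33),[25,32); WM=29
i=16 t=25 v=3: DROP (t<29-1); WM=29
i=17 t=39 v=8: → [39,46),[38,45),[37,44),[36,43),[35,42),[34,41),[33,40); WM=39; [23,30) fires=6 [24,31) fires=5 [25,32) fires=4 [26,33) fires=4 [27,34) fires=4 [28,35) fires=3 [29,36) fires=2 [30,37) fires=1 [31,38) fires=1
i=18 t=28 v=4: DROP (t<39-1); WM=39
i=19 t=34 v=2: DROP (t<39-1); WM=39
i=20 t=41 v=8: → [41,48),[40,47),[39,46),[38,45),[37,44),[36,43),[35,42); WM=41; [33,40) fires=1 [34,41) fires=1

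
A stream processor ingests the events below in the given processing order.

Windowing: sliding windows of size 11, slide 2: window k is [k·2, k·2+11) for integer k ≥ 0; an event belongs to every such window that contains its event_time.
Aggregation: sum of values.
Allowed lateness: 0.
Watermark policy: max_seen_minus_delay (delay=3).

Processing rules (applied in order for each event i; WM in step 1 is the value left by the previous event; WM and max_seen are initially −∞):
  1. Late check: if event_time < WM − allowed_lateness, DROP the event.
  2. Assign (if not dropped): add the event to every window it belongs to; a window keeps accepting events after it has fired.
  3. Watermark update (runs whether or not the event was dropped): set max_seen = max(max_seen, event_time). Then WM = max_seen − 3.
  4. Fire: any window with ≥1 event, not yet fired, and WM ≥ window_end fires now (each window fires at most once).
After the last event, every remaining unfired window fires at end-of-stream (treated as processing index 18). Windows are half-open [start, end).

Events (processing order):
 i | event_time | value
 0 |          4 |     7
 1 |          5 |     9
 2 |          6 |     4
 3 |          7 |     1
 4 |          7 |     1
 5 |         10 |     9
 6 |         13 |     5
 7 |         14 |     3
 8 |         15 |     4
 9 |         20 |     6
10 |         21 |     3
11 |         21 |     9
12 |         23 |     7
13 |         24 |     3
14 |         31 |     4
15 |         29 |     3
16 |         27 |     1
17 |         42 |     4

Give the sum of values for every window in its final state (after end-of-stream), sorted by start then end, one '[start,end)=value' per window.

i=0 t=4 v=7: → [4,15),[2,13),[0,11); WM=1
i=1 t=5 v=9: → [4,15),[2,13),[0,11); WM=2
i=2 t=6 v=4: → [6,17),[4,15),[2,13),[0,11); WM=3
i=3 t=7 v=1: → [6,17),[4,15),[2,13),[0,11); WM=4
i=4 t=7 v=1: → [6,17),[4,15),[2,13),[0,11); WM=4
i=5 t=10 v=9: → [10,21),[8,19),[6,17),[4,15),[2,13),[0,11); WM=7
i=6 t=13 v=5: → [12,23),[10,21),[8,19),[6,17),[4,15); WM=10
i=7 t=14 v=3: → [14,25),[12,23),[10,21),[8,19),[6,17),[4,15); WM=11; [0,11) fires=31
i=8 t=15 v=4: → [14,25),[12,23),[10,21),[8,19),[6,17); WM=12
i=9 t=20 v=6: → [20,31),[18,29),[16,27),[14,25),[12,23),[10,21); WM=17; [2,13) fires=31 [4,15) fires=39 [6,17) fires=27
i=10 t=21 v=3: → [20,31),[18,29),[16,27),[14,25),[12,23); WM=18
i=11 t=21 v=9: → [20,31),[18,29),[16,27),[14,25),[12,23); WM=18
i=12 t=23 v=7: → [22,33),[20,31),[18,29),[16,27),[14,25); WM=20; [8,19) fires=21
i=13 t=24 v=3: → [24,35),[22,33),[20,31),[18,29),[16,27),[14,25); WM=21; [10,21) fires=27
i=14 t=31 v=4: → [30,41),[28,39),[26,37),[24,35),[22,33); WM=28; [12,23) fires=30 [14,25) fires=35 [16,27) fires=28
i=15 t=29 v=3: → [28,39),[26,37),[24,35),[22,33),[20,31); WM=28
i=16 t=27 v=1: DROP (t<28-0); WM=28
i=17 t=42 v=4: → [42,53),[40,51),[38,49),[36,47),[34,45),[32,43); WM=39; [18,29) fires=28 [20,31) fires=31 [22,33) fires=17 [24,35) fires=10 [26,37) fires=7 [28,39) fires=7

[0,11)=31 [2,13)=31 [4,15)=39 [6,17)=27 [8,19)=21 [10,21)=27 [12,23)=30 [14,25)=35 [16,27)=28 [18,29)=28 [20,31)=31 [22,33)=17 [24,35)=10 [26,37)=7 [28,39)=7 [30,41)=4 [32,43)=4 [34,45)=4 [36,47)=4 [38,49)=4 [40,51)=4 [42,53)=4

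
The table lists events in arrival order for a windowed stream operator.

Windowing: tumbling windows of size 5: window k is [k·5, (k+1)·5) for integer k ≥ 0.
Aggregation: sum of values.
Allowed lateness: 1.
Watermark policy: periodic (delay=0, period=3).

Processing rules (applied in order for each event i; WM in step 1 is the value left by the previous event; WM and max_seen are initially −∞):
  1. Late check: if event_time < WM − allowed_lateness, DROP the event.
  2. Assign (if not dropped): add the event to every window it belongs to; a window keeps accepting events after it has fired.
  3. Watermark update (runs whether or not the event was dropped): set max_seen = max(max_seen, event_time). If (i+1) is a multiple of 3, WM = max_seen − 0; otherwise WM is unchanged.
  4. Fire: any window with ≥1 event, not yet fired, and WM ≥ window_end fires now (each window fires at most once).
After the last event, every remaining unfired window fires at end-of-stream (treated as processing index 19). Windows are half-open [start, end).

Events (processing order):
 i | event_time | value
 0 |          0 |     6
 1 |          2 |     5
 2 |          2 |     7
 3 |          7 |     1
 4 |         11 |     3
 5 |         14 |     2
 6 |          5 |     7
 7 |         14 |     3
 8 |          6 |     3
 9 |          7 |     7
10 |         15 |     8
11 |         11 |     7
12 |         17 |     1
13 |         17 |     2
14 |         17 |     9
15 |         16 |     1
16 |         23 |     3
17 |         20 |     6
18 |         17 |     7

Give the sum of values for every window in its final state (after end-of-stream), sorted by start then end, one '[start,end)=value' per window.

i=0 t=0 v=6: → [0,5); WM=−∞
i=1 t=2 v=5: → [0,5); WM=−∞
i=2 t=2 v=7: → [0,5); WM=2
i=3 t=7 v=1: → [5,10); WM=2
i=4 t=11 v=3: → [10,15); WM=2
i=5 t=14 v=2: → [10,15); WM=14; [0,5) fires=18 [5,10) fires=1
i=6 t=5 v=7: DROP (t<14-1); WM=14
i=7 t=14 v=3: → [10,15); WM=14
i=8 t=6 v=3: DROP (t<14-1); WM=14
i=9 t=7 v=7: DROP (t<14-1); WM=14
i=10 t=15 v=8: → [15,20); WM=14
i=11 t=11 v=7: DROP (t<14-1); WM=15; [10,15) fires=8
i=12 t=17 v=1: → [15,20); WM=15
i=13 t=17 v=2: → [15,20); WM=15
i=14 t=17 v=9: → [15,20); WM=17
i=15 t=16 v=1: → [15,20); WM=17
i=16 t=23 v=3: → [20,25); WM=17
i=17 t=20 v=6: → [20,25); WM=23; [15,20) fires=21
i=18 t=17 v=7: DROP (t<23-1); WM=23

[0,5)=18 [5,10)=1 [10,15)=8 [15,20)=21 [20,25)=9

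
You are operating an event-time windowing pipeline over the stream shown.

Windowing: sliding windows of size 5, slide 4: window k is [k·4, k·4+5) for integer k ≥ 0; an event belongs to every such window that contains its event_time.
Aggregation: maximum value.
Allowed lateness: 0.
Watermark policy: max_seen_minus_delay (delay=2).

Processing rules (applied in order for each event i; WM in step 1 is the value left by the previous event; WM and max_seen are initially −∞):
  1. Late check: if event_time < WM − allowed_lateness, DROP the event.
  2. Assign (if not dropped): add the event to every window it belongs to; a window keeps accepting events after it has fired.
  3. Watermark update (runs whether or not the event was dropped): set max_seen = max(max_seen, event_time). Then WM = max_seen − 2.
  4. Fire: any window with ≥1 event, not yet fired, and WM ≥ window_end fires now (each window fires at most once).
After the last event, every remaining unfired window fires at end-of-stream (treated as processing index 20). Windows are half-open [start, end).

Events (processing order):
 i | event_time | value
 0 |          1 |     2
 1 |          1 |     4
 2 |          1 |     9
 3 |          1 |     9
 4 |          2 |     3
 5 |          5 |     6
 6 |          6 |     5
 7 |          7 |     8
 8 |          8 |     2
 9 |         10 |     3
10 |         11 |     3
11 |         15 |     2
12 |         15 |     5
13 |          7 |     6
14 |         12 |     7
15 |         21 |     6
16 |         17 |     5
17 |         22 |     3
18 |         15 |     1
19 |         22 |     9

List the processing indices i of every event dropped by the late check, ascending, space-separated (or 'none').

i=0 t=1 v=2: → [0,5); WM=-1
i=1 t=1 v=4: → [0,5); WM=-1
i=2 t=1 v=9: → [0,5); WM=-1
i=3 t=1 v=9: → [0,5); WM=-1
i=4 t=2 v=3: → [0,5); WM=0
i=5 t=5 v=6: → [4,9); WM=3
i=6 t=6 v=5: → [4,9); WM=4
i=7 t=7 v=8: → [4,9); WM=5; [0,5) fires=9
i=8 t=8 v=2: → [8,13),[4,9); WM=6
i=9 t=10 v=3: → [8,13); WM=8
i=10 t=11 v=3: → [8,13); WM=9; [4,9) fires=8
i=11 t=15 v=2: → [12,17); WM=13; [8,13) fires=3
i=12 t=15 v=5: → [12,17); WM=13
i=13 t=7 v=6: DROP (t<13-0); WM=13
i=14 t=12 v=7: DROP (t<13-0); WM=13
i=15 t=21 v=6: → [20,25); WM=19; [12,17) fires=5
i=16 t=17 v=5: DROP (t<19-0); WM=19
i=17 t=22 v=3: → [20,25); WM=20
i=18 t=15 v=1: DROP (t<20-0); WM=20
i=19 t=22 v=9: → [20,25); WM=20

13 14 16 18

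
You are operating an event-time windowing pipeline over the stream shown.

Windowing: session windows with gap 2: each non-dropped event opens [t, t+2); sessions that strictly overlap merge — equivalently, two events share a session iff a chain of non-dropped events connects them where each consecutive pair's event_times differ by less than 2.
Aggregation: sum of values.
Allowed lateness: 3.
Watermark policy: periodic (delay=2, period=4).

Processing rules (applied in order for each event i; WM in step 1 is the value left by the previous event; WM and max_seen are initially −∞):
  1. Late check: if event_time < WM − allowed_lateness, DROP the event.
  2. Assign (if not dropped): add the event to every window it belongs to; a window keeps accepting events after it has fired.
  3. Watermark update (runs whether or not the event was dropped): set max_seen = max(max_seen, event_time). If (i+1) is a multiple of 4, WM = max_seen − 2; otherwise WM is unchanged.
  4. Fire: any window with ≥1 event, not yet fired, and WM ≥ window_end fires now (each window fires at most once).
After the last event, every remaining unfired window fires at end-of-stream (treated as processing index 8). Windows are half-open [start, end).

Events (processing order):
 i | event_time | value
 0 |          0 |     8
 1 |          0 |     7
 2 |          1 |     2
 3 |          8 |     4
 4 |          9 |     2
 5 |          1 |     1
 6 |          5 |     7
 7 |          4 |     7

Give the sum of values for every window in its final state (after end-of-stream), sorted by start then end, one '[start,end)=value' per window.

i=0 t=0 v=8: → [0,2); WM=−∞
i=1 t=0 v=7: → [0,2); WM=−∞
i=2 t=1 v=2: → [0,3); WM=−∞
i=3 t=8 v=4: → [8,10); WM=6
i=4 t=9 v=2: → [8,11); WM=6
i=5 t=1 v=1: DROP (t<6-3); WM=6
i=6 t=5 v=7: → [5,7); WM=6
i=7 t=4 v=7: → [4,7); WM=7

[0,3)=17 [4,7)=14 [8,11)=6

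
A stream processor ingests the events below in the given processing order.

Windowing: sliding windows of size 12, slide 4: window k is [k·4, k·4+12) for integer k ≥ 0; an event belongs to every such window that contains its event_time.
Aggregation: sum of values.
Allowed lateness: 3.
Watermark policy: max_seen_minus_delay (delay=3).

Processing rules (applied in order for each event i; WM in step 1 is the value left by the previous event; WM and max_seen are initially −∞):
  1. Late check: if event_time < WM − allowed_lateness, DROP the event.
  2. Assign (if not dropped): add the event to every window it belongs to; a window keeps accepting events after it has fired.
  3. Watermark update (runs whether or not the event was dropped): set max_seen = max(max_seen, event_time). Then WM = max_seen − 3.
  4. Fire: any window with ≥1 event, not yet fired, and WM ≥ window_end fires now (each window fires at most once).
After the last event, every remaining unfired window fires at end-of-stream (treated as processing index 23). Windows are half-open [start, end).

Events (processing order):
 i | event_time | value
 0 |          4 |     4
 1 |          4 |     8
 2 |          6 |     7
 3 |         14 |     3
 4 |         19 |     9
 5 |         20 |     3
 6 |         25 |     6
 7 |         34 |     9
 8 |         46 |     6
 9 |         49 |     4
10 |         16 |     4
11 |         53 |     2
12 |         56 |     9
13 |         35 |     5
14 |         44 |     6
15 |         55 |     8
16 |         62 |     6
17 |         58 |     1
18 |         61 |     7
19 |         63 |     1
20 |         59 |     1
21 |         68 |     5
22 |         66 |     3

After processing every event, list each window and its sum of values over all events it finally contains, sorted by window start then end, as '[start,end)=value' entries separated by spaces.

[0,12)=19 [4,16)=22 [8,20)=12 [12,24)=15 [16,28)=18 [20,32)=9 [24,36)=15 [28,40)=9 [32,44)=9 [36,48)=6 [40,52)=10 [44,56)=20 [48,60)=25 [52,64)=35 [56,68)=28 [60,72)=22 [64,76)=8 [68,80)=5

i=0 t=4 v=4: → [4,16),[0,12); WM=1
i=1 t=4 v=8: → [4,16),[0,12); WM=1
i=2 t=6 v=7: → [4,16),[0,12); WM=3
i=3 t=14 v=3: → [12,24),[8,20),[4,16); WM=11
i=4 t=19 v=9: → [16,28),[12,24),[8,20); WM=16; [0,12) fires=19 [4,16) fires=22
i=5 t=20 v=3: → [20,32),[16,28),[12,24); WM=17
i=6 t=25 v=6: → [24,36),[20,32),[16,28); WM=22; [8,20) fires=12
i=7 t=34 v=9: → [32,44),[28,40),[24,36); WM=31; [12,24) fires=15 [16,28) fires=18
i=8 t=46 v=6: → [44,56),[40,52),[36,48); WM=43; [20,32) fires=9 [24,36) fires=15 [28,40) fires=9
i=9 t=49 v=4: → [48,60),[44,56),[40,52); WM=46; [32,44) fires=9
i=10 t=16 v=4: DROP (t<46-3); WM=46
i=11 t=53 v=2: → [52,64),[48,60),[44,56); WM=50; [36,48) fires=6
i=12 t=56 v=9: → [56,68),[52,64),[48,60); WM=53; [40,52) fires=10
i=13 t=35 v=5: DROP (t<53-3); WM=53
i=14 t=44 v=6: DROP (t<53-3); WM=53
i=15 t=55 v=8: → [52,64),[48,60),[44,56); WM=53
i=16 t=62 v=6: → [60,72),[56,68),[52,64); WM=59; [44,56) fires=20
i=17 t=58 v=1: → [56,68),[52,64),[48,60); WM=59
i=18 t=61 v=7: → [60,72),[56,68),[52,64); WM=59
i=19 t=63 v=1: → [60,72),[56,68),[52,64); WM=60; [48,60) fires=24
i=20 t=59 v=1: → [56,68),[52,64),[48,60); WM=60
i=21 t=68 v=5: → [68,80),[64,76),[60,72); WM=65; [52,64) fires=35
i=22 t=66 v=3: → [64,76),[60,72),[56,68); WM=65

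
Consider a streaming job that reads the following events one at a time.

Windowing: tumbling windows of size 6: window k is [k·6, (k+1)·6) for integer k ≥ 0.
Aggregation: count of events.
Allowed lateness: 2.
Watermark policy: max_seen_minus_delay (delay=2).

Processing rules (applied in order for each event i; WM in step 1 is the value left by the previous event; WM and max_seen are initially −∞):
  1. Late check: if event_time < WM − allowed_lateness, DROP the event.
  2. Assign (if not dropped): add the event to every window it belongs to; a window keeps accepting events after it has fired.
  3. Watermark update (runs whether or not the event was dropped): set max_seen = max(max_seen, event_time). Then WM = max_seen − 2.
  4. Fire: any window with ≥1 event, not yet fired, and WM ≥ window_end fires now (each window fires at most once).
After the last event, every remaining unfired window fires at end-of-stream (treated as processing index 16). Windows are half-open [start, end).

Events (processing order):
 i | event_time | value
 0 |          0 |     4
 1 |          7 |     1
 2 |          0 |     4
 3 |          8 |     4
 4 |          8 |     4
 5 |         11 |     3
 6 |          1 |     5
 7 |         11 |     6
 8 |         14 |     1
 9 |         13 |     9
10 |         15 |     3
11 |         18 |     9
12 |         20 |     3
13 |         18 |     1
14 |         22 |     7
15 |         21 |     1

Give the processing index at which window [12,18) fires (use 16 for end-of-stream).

i=0 t=0 v=4: → [0,6); WM=-2
i=1 t=7 v=1: → [6,12); WM=5
i=2 t=0 v=4: DROP (t<5-2); WM=5
i=3 t=8 v=4: → [6,12); WM=6; [0,6) fires=1
i=4 t=8 v=4: → [6,12); WM=6
i=5 t=11 v=3: → [6,12); WM=9
i=6 t=1 v=5: DROP (t<9-2); WM=9
i=7 t=11 v=6: → [6,12); WM=9
i=8 t=14 v=1: → [12,18); WM=12; [6,12) fires=5
i=9 t=13 v=9: → [12,18); WM=12
i=10 t=15 v=3: → [12,18); WM=13
i=11 t=18 v=9: → [18,24); WM=16
i=12 t=20 v=3: → [18,24); WM=18; [12,18) fires=3
i=13 t=18 v=1: → [18,24); WM=18
i=14 t=22 v=7: → [18,24); WM=20
i=15 t=21 v=1: → [18,24); WM=20

12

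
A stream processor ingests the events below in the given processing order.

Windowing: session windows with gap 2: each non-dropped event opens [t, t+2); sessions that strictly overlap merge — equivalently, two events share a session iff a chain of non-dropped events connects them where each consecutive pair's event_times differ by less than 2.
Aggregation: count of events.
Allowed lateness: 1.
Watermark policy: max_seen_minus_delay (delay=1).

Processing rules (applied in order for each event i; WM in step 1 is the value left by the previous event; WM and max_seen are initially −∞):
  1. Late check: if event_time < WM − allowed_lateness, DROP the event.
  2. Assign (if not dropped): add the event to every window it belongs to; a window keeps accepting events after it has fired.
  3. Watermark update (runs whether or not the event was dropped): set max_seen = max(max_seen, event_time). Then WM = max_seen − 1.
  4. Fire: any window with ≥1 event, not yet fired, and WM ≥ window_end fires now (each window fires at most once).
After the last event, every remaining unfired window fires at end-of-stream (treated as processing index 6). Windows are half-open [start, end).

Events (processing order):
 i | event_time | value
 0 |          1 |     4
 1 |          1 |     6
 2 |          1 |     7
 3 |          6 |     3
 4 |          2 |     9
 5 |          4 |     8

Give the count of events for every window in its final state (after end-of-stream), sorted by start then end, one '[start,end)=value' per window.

i=0 t=1 v=4: → [1,3); WM=0
i=1 t=1 v=6: → [1,3); WM=0
i=2 t=1 v=7: → [1,3); WM=0
i=3 t=6 v=3: → [6,8); WM=5
i=4 t=2 v=9: DROP (t<5-1); WM=5
i=5 t=4 v=8: → [4,6); WM=5

[1,3)=3 [4,6)=1 [6,8)=1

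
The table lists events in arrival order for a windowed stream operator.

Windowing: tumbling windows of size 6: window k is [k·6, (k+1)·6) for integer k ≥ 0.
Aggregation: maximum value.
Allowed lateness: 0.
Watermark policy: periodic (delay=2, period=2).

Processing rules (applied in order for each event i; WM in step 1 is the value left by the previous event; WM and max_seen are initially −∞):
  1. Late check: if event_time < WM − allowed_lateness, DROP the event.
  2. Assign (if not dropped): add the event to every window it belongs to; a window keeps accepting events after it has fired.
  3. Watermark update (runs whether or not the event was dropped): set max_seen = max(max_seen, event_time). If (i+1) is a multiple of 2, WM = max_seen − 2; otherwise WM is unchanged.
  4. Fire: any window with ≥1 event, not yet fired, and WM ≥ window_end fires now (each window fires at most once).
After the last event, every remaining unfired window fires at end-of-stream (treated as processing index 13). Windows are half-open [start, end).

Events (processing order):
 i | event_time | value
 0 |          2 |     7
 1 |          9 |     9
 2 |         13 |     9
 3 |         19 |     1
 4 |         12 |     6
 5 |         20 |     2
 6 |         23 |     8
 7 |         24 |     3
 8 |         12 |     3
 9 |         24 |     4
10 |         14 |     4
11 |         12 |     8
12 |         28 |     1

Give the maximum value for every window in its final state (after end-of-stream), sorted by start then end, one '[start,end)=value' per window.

[0,6)=7 [6,12)=9 [12,18)=9 [18,24)=8 [24,30)=4

i=0 t=2 v=7: → [0,6); WM=−∞
i=1 t=9 v=9: → [6,12); WM=7; [0,6) fires=7
i=2 t=13 v=9: → [12,18); WM=7
i=3 t=19 v=1: → [18,24); WM=17; [6,12) fires=9
i=4 t=12 v=6: DROP (t<17-0); WM=17
i=5 t=20 v=2: → [18,24); WM=18; [12,18) fires=9
i=6 t=23 v=8: → [18,24); WM=18
i=7 t=24 v=3: → [24,30); WM=22
i=8 t=12 v=3: DROP (t<22-0); WM=22
i=9 t=24 v=4: → [24,30); WM=22
i=10 t=14 v=4: DROP (t<22-0); WM=22
i=11 t=12 v=8: DROP (t<22-0); WM=22
i=12 t=28 v=1: → [24,30); WM=22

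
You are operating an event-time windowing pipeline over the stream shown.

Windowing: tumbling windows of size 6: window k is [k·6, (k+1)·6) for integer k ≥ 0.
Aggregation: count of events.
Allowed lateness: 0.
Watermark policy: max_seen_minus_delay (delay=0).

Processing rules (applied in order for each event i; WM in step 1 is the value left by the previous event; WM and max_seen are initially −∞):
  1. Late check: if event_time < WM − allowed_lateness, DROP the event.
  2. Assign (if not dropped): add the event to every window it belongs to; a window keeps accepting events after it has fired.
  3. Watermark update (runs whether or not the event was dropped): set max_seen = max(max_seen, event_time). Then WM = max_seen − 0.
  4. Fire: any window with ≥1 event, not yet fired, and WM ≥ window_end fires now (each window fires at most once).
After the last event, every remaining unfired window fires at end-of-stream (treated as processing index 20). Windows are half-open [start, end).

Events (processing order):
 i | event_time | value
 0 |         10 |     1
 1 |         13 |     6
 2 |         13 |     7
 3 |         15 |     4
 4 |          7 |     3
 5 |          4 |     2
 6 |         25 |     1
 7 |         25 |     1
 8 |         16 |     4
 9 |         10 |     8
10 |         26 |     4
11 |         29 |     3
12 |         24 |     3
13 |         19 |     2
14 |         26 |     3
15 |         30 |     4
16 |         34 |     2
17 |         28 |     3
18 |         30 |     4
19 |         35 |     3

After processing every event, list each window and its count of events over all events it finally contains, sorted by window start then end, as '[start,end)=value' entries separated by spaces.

[6,12)=1 [12,18)=3 [24,30)=4 [30,36)=3

i=0 t=10 v=1: → [6,12); WM=10
i=1 t=13 v=6: → [12,18); WM=13; [6,12) fires=1
i=2 t=13 v=7: → [12,18); WM=13
i=3 t=15 v=4: → [12,18); WM=15
i=4 t=7 v=3: DROP (t<15-0); WM=15
i=5 t=4 v=2: DROP (t<15-0); WM=15
i=6 t=25 v=1: → [24,30); WM=25; [12,18) fires=3
i=7 t=25 v=1: → [24,30); WM=25
i=8 t=16 v=4: DROP (t<25-0); WM=25
i=9 t=10 v=8: DROP (t<25-0); WM=25
i=10 t=26 v=4: → [24,30); WM=26
i=11 t=29 v=3: → [24,30); WM=29
i=12 t=24 v=3: DROP (t<29-0); WM=29
i=13 t=19 v=2: DROP (t<29-0); WM=29
i=14 t=26 v=3: DROP (t<29-0); WM=29
i=15 t=30 v=4: → [30,36); WM=30; [24,30) fires=4
i=16 t=34 v=2: → [30,36); WM=34
i=17 t=28 v=3: DROP (t<34-0); WM=34
i=18 t=30 v=4: DROP (t<34-0); WM=34
i=19 t=35 v=3: → [30,36); WM=35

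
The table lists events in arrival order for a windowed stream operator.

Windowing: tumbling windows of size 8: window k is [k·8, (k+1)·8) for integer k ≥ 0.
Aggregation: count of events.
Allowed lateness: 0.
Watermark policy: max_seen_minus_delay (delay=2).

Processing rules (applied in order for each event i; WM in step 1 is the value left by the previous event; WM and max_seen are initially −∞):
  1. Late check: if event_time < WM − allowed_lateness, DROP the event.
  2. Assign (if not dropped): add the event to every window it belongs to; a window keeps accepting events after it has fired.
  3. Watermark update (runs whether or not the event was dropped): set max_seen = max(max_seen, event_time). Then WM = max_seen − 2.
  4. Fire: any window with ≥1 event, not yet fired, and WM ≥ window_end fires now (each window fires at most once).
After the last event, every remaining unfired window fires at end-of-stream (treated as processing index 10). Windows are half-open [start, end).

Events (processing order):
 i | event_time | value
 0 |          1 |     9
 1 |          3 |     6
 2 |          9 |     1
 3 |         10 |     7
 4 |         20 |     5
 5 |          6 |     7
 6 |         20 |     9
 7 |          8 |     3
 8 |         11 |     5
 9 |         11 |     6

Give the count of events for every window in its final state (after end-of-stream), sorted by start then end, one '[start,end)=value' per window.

i=0 t=1 v=9: → [0,8); WM=-1
i=1 t=3 v=6: → [0,8); WM=1
i=2 t=9 v=1: → [8,16); WM=7
i=3 t=10 v=7: → [8,16); WM=8; [0,8) fires=2
i=4 t=20 v=5: → [16,24); WM=18; [8,16) fires=2
i=5 t=6 v=7: DROP (t<18-0); WM=18
i=6 t=20 v=9: → [16,24); WM=18
i=7 t=8 v=3: DROP (t<18-0); WM=18
i=8 t=11 v=5: DROP (t<18-0); WM=18
i=9 t=11 v=6: DROP (t<18-0); WM=18

[0,8)=2 [8,16)=2 [16,24)=2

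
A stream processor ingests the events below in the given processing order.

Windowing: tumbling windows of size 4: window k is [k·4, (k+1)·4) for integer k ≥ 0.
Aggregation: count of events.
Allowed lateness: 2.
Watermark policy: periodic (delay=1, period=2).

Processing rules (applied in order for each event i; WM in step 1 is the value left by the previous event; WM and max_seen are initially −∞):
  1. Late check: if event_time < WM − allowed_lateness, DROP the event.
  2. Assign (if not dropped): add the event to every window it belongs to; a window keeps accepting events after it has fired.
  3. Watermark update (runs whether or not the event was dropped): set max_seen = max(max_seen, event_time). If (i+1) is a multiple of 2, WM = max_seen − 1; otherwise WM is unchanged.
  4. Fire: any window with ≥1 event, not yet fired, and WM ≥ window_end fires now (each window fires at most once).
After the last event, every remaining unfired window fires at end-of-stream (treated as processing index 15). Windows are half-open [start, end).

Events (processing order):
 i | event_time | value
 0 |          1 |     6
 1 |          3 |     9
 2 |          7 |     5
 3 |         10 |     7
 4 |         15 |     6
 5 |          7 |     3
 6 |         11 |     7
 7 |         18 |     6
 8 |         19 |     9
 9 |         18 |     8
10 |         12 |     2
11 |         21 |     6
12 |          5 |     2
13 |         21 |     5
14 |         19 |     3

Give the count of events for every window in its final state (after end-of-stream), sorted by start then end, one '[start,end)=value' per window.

i=0 t=1 v=6: → [0,4); WM=−∞
i=1 t=3 v=9: → [0,4); WM=2
i=2 t=7 v=5: → [4,8); WM=2
i=3 t=10 v=7: → [8,12); WM=9; [0,4) fires=2 [4,8) fires=1
i=4 t=15 v=6: → [12,16); WM=9
i=5 t=7 v=3: → [4,8); WM=14; [8,12) fires=1
i=6 t=11 v=7: DROP (t<14-2); WM=14
i=7 t=18 v=6: → [16,20); WM=17; [12,16) fires=1
i=8 t=19 v=9: → [16,20); WM=17
i=9 t=18 v=8: → [16,20); WM=18
i=10 t=12 v=2: DROP (t<18-2); WM=18
i=11 t=21 v=6: → [20,24); WM=20; [16,20) fires=3
i=12 t=5 v=2: DROP (t<20-2); WM=20
i=13 t=21 v=5: → [20,24); WM=20
i=14 t=19 v=3: → [16,20); WM=20

[0,4)=2 [4,8)=2 [8,12)=1 [12,16)=1 [16,20)=4 [20,24)=2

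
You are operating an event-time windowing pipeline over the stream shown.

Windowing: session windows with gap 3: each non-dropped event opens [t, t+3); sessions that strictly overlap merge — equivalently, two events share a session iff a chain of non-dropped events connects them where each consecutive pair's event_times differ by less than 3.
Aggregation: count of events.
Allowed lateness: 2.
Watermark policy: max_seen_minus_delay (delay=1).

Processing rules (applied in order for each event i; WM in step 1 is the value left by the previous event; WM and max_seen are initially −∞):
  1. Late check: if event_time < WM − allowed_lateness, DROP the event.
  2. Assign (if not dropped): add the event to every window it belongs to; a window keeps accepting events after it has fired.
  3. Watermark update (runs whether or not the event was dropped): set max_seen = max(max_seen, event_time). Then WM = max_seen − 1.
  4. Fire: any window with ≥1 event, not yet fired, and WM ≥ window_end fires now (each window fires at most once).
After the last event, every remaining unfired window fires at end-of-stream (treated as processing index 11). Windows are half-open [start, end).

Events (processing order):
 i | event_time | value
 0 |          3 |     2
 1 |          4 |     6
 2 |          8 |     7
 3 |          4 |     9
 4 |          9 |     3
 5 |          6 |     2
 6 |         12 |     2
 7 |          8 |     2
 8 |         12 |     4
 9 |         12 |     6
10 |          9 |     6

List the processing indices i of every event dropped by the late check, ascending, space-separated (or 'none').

3 7

i=0 t=3 v=2: → [3,6); WM=2
i=1 t=4 v=6: → [3,7); WM=3
i=2 t=8 v=7: → [8,11); WM=7
i=3 t=4 v=9: DROP (t<7-2); WM=7
i=4 t=9 v=3: → [8,12); WM=8
i=5 t=6 v=2: → [3,12); WM=8
i=6 t=12 v=2: → [12,15); WM=11
i=7 t=8 v=2: DROP (t<11-2); WM=11
i=8 t=12 v=4: → [12,15); WM=11
i=9 t=12 v=6: → [12,15); WM=11
i=10 t=9 v=6: → [3,12); WM=11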